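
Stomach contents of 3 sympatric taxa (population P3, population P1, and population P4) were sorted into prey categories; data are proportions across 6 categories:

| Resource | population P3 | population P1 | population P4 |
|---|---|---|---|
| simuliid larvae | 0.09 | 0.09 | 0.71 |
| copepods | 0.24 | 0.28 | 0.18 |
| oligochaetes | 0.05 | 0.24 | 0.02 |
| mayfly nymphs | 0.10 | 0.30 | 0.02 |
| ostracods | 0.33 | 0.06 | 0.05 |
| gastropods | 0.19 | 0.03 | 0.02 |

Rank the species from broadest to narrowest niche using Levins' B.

Σp_P3ᵢ² = 0.09² + 0.24² + 0.05² + 0.10² + 0.33² + 0.19² = 0.0081 + 0.0576 + 0.0025 + 0.0100 + 0.1089 + 0.0361 = 0.2232
B_P3 = 1 / 0.2232 = 4.4803
Σp_P1ᵢ² = 0.09² + 0.28² + 0.24² + 0.30² + 0.06² + 0.03² = 0.0081 + 0.0784 + 0.0576 + 0.0900 + 0.0036 + 0.0009 = 0.2386
B_P1 = 1 / 0.2386 = 4.1911
Σp_P4ᵢ² = 0.71² + 0.18² + 0.02² + 0.02² + 0.05² + 0.02² = 0.5041 + 0.0324 + 0.0004 + 0.0004 + 0.0025 + 0.0004 = 0.5402
B_P4 = 1 / 0.5402 = 1.8512
Ranking by B (broadest → narrowest): population P3 (4.48) > population P1 (4.19) > population P4 (1.85)

population P3 > population P1 > population P4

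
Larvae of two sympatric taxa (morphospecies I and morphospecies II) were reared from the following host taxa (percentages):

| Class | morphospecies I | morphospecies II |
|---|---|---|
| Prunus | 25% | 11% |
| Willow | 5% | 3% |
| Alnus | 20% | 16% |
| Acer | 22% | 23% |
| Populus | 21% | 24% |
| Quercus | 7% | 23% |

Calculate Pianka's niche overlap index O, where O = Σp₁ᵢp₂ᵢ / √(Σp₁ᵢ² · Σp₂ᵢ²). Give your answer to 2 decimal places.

0.88

Convert percentages to proportions (divide by 100).
Σ p₁ᵢp₂ᵢ = 0.0275 + 0.0015 + 0.0320 + 0.0506 + 0.0504 + 0.0161 = 0.1781
Σp_1ᵢ² = 0.25² + 0.05² + 0.20² + 0.22² + 0.21² + 0.07² = 0.0625 + 0.0025 + 0.0400 + 0.0484 + 0.0441 + 0.0049 = 0.2024
Σp_2ᵢ² = 0.11² + 0.03² + 0.16² + 0.23² + 0.24² + 0.23² = 0.0121 + 0.0009 + 0.0256 + 0.0529 + 0.0576 + 0.0529 = 0.2020
O = 0.1781 / √(0.2024 × 0.2020) = 0.1781 / 0.20220 = 0.8808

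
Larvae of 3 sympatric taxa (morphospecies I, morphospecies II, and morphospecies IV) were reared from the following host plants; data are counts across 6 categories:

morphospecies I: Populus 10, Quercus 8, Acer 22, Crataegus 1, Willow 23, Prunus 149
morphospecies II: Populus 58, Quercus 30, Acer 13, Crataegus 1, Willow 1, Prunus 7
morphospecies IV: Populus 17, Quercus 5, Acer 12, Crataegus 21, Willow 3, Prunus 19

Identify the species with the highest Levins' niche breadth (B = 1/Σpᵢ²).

morphospecies IV

Proportions for morphospecies I (n=213): 10/213=0.0469, 8/213=0.0376, 22/213=0.1033, 1/213=0.0047, 23/213=0.1080, 149/213=0.6995
Proportions for morphospecies II (n=110): 58/110=0.5273, 30/110=0.2727, 13/110=0.1182, 1/110=0.0091, 1/110=0.0091, 7/110=0.0636
Proportions for morphospecies IV (n=77): 17/77=0.2208, 5/77=0.0649, 12/77=0.1558, 21/77=0.2727, 3/77=0.0390, 19/77=0.2468
Σp_Iᵢ² = 0.0469² + 0.0376² + 0.1033² + 0.0047² + 0.1080² + 0.6995² = 0.002200 + 0.001414 + 0.010671 + 0.000022 + 0.011664 + 0.489300 = 0.515271
B_I = 1 / 0.515271 = 1.9407
Σp_IIᵢ² = 0.5273² + 0.2727² + 0.1182² + 0.0091² + 0.0091² + 0.0636² = 0.278045 + 0.074365 + 0.013971 + 0.000083 + 0.000083 + 0.004045 = 0.370592
B_II = 1 / 0.370592 = 2.6984
Σp_IVᵢ² = 0.2208² + 0.0649² + 0.1558² + 0.2727² + 0.0390² + 0.2468² = 0.048753 + 0.004212 + 0.024274 + 0.074365 + 0.001521 + 0.060910 = 0.214035
B_IV = 1 / 0.214035 = 4.6721
Highest B → broadest niche (most generalist): morphospecies IV (B = 4.67).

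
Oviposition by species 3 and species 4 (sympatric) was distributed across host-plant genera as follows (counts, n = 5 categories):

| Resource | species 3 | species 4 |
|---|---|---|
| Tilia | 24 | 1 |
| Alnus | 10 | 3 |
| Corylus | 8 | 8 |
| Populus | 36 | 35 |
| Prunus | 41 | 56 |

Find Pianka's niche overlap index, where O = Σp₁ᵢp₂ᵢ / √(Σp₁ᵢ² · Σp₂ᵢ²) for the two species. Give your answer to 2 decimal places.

0.90

Proportions for species 3 (n=119): 24/119=0.2017, 10/119=0.0840, 8/119=0.0672, 36/119=0.3025, 41/119=0.3445
Proportions for species 4 (n=103): 1/103=0.0097, 3/103=0.0291, 8/103=0.0777, 35/103=0.3398, 56/103=0.5437
Σ p₁ᵢp₂ᵢ = 0.001956 + 0.002444 + 0.005221 + 0.102790 + 0.187305 = 0.299716
Σp_1ᵢ² = 0.2017² + 0.0840² + 0.0672² + 0.3025² + 0.3445² = 0.040683 + 0.007056 + 0.004516 + 0.091506 + 0.118680 = 0.262441
Σp_2ᵢ² = 0.0097² + 0.0291² + 0.0777² + 0.3398² + 0.5437² = 0.000094 + 0.000847 + 0.006037 + 0.115464 + 0.295610 = 0.418052
O = 0.299716 / √(0.262441 × 0.418052) = 0.299716 / 0.3312310 = 0.9049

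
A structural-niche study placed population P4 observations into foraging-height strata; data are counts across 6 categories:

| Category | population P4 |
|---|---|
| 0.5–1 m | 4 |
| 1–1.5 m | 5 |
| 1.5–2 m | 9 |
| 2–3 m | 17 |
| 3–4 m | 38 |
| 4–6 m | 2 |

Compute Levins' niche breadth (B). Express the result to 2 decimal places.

Proportions for population P4 (n=75): 4/75=0.0533, 5/75=0.0667, 9/75=0.1200, 17/75=0.2267, 38/75=0.5067, 2/75=0.0267
Σpᵢ² = 0.0533² + 0.0667² + 0.1200² + 0.2267² + 0.5067² + 0.0267² = 0.002841 + 0.004449 + 0.014400 + 0.051393 + 0.256745 + 0.000713 = 0.330541
B = 1 / 0.330541 = 3.0253

3.03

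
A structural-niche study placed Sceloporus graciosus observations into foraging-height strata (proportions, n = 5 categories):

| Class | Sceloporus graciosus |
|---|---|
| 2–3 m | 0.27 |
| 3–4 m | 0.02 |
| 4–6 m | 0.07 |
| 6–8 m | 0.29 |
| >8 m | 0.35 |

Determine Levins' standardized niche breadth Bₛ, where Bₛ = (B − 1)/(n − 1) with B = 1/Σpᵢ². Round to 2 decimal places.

0.63

Σpᵢ² = 0.27² + 0.02² + 0.07² + 0.29² + 0.35² = 0.0729 + 0.0004 + 0.0049 + 0.0841 + 0.1225 = 0.2848
B = 1 / 0.2848 = 3.5112
Bₛ = (B − 1)/(n − 1) = (3.5112 − 1)/(5 − 1) = 2.5112/4 = 0.6278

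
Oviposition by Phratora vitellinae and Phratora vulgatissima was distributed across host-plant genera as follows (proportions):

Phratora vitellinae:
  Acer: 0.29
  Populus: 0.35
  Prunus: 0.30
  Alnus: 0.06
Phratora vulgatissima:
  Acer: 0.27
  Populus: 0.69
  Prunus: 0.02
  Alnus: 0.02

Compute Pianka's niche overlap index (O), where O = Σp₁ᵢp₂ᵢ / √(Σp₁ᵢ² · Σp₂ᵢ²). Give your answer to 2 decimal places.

Σ p₁ᵢp₂ᵢ = 0.0783 + 0.2415 + 0.0060 + 0.0012 = 0.3270
Σp_1ᵢ² = 0.29² + 0.35² + 0.30² + 0.06² = 0.0841 + 0.1225 + 0.0900 + 0.0036 = 0.3002
Σp_2ᵢ² = 0.27² + 0.69² + 0.02² + 0.02² = 0.0729 + 0.4761 + 0.0004 + 0.0004 = 0.5498
O = 0.3270 / √(0.3002 × 0.5498) = 0.3270 / 0.40626 = 0.8049

0.80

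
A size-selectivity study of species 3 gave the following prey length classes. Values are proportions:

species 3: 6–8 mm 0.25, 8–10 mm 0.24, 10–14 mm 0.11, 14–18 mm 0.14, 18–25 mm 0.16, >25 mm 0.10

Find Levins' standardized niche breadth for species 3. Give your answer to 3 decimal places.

Σpᵢ² = 0.25² + 0.24² + 0.11² + 0.14² + 0.16² + 0.10² = 0.0625 + 0.0576 + 0.0121 + 0.0196 + 0.0256 + 0.0100 = 0.1874
B = 1 / 0.1874 = 5.33618
Bₛ = (B − 1)/(n − 1) = (5.33618 − 1)/(6 − 1) = 4.33618/5 = 0.86724

0.867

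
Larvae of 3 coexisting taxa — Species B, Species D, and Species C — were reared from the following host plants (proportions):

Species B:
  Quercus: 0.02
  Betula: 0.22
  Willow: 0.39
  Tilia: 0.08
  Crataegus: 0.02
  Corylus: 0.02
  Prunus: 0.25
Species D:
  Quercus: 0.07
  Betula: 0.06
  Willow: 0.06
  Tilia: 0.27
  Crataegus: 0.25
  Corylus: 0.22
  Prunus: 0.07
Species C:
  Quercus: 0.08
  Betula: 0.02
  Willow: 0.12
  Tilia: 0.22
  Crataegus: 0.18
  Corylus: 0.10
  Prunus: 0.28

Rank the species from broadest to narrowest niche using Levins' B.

Σp_Bᵢ² = 0.02² + 0.22² + 0.39² + 0.08² + 0.02² + 0.02² + 0.25² = 0.0004 + 0.0484 + 0.1521 + 0.0064 + 0.0004 + 0.0004 + 0.0625 = 0.2706
B_B = 1 / 0.2706 = 3.6955
Σp_Dᵢ² = 0.07² + 0.06² + 0.06² + 0.27² + 0.25² + 0.22² + 0.07² = 0.0049 + 0.0036 + 0.0036 + 0.0729 + 0.0625 + 0.0484 + 0.0049 = 0.2008
B_D = 1 / 0.2008 = 4.9801
Σp_Cᵢ² = 0.08² + 0.02² + 0.12² + 0.22² + 0.18² + 0.10² + 0.28² = 0.0064 + 0.0004 + 0.0144 + 0.0484 + 0.0324 + 0.0100 + 0.0784 = 0.1904
B_C = 1 / 0.1904 = 5.2521
Ranking by B (broadest → narrowest): Species C (5.25) > Species D (4.98) > Species B (3.70)

Species C > Species D > Species B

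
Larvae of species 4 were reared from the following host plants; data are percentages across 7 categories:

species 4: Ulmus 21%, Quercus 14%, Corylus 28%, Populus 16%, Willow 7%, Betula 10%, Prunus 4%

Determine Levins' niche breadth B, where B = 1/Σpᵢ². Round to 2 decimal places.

5.43

Convert percentages to proportions (divide by 100).
Σpᵢ² = 0.21² + 0.14² + 0.28² + 0.16² + 0.07² + 0.10² + 0.04² = 0.0441 + 0.0196 + 0.0784 + 0.0256 + 0.0049 + 0.0100 + 0.0016 = 0.1842
B = 1 / 0.1842 = 5.4289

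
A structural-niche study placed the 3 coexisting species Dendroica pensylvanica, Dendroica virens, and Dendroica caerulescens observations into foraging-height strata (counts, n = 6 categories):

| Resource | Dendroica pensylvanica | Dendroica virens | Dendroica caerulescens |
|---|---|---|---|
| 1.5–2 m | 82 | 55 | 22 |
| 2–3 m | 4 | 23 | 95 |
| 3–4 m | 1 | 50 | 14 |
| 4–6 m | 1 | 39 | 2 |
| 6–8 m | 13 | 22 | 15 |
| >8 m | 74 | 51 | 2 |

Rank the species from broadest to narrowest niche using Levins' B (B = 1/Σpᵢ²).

Dendroica virens > Dendroica pensylvanica > Dendroica caerulescens

Proportions for Dendroica pensylvanica (n=175): 82/175=0.4686, 4/175=0.0229, 1/175=0.0057, 1/175=0.0057, 13/175=0.0743, 74/175=0.4229
Proportions for Dendroica virens (n=240): 55/240=0.2292, 23/240=0.0958, 50/240=0.2083, 39/240=0.1625, 22/240=0.0917, 51/240=0.2125
Proportions for Dendroica caerulescens (n=150): 22/150=0.1467, 95/150=0.6333, 14/150=0.0933, 2/150=0.0133, 15/150=0.1000, 2/150=0.0133
Σp_pensᵢ² = 0.4686² + 0.0229² + 0.0057² + 0.0057² + 0.0743² + 0.4229² = 0.219586 + 0.000524 + 0.000032 + 0.000032 + 0.005520 + 0.178844 = 0.404538
B_pens = 1 / 0.404538 = 2.4720
Σp_vireᵢ² = 0.2292² + 0.0958² + 0.2083² + 0.1625² + 0.0917² + 0.2125² = 0.052533 + 0.009178 + 0.043389 + 0.026406 + 0.008409 + 0.045156 = 0.185071
B_vire = 1 / 0.185071 = 5.4033
Σp_caerᵢ² = 0.1467² + 0.6333² + 0.0933² + 0.0133² + 0.1000² + 0.0133² = 0.021521 + 0.401069 + 0.008705 + 0.000177 + 0.010000 + 0.000177 = 0.441649
B_caer = 1 / 0.441649 = 2.2642
Ranking by B (broadest → narrowest): Dendroica virens (5.40) > Dendroica pensylvanica (2.47) > Dendroica caerulescens (2.26)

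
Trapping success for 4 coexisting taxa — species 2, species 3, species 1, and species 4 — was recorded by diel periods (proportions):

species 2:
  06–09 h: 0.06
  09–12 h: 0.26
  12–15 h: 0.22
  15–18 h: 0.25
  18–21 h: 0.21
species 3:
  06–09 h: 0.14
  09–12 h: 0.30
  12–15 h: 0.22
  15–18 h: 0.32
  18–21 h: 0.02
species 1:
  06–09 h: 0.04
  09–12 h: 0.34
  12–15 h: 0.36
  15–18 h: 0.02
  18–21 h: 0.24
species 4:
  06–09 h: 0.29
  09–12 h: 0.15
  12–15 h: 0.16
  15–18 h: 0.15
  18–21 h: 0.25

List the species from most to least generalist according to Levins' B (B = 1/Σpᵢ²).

species 4 > species 2 > species 3 > species 1

Σp_2ᵢ² = 0.06² + 0.26² + 0.22² + 0.25² + 0.21² = 0.0036 + 0.0676 + 0.0484 + 0.0625 + 0.0441 = 0.2262
B_2 = 1 / 0.2262 = 4.4209
Σp_3ᵢ² = 0.14² + 0.30² + 0.22² + 0.32² + 0.02² = 0.0196 + 0.0900 + 0.0484 + 0.1024 + 0.0004 = 0.2608
B_3 = 1 / 0.2608 = 3.8344
Σp_1ᵢ² = 0.04² + 0.34² + 0.36² + 0.02² + 0.24² = 0.0016 + 0.1156 + 0.1296 + 0.0004 + 0.0576 = 0.3048
B_1 = 1 / 0.3048 = 3.2808
Σp_4ᵢ² = 0.29² + 0.15² + 0.16² + 0.15² + 0.25² = 0.0841 + 0.0225 + 0.0256 + 0.0225 + 0.0625 = 0.2172
B_4 = 1 / 0.2172 = 4.6041
Ranking by B (broadest → narrowest): species 4 (4.60) > species 2 (4.42) > species 3 (3.83) > species 1 (3.28)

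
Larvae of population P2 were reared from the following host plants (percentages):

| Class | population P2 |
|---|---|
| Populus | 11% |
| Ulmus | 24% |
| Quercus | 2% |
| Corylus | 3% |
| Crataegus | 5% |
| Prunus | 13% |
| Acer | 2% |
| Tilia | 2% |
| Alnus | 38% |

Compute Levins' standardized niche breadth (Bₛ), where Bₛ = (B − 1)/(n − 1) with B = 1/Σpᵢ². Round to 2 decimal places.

Convert percentages to proportions (divide by 100).
Σpᵢ² = 0.11² + 0.24² + 0.02² + 0.03² + 0.05² + 0.13² + 0.02² + 0.02² + 0.38² = 0.0121 + 0.0576 + 0.0004 + 0.0009 + 0.0025 + 0.0169 + 0.0004 + 0.0004 + 0.1444 = 0.2356
B = 1 / 0.2356 = 4.2445
Bₛ = (B − 1)/(n − 1) = (4.2445 − 1)/(9 − 1) = 3.2445/8 = 0.4056

0.41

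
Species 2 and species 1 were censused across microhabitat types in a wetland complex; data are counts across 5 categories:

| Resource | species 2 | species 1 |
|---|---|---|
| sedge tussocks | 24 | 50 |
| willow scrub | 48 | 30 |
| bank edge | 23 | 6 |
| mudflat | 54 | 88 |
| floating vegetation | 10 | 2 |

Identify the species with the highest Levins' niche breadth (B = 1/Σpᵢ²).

Proportions for species 2 (n=159): 24/159=0.1509, 48/159=0.3019, 23/159=0.1447, 54/159=0.3396, 10/159=0.0629
Proportions for species 1 (n=176): 50/176=0.2841, 30/176=0.1705, 6/176=0.0341, 88/176=0.5000, 2/176=0.0114
Σp_2ᵢ² = 0.1509² + 0.3019² + 0.1447² + 0.3396² + 0.0629² = 0.022771 + 0.091144 + 0.020938 + 0.115328 + 0.003956 = 0.254137
B_2 = 1 / 0.254137 = 3.9349
Σp_1ᵢ² = 0.2841² + 0.1705² + 0.0341² + 0.5000² + 0.0114² = 0.080713 + 0.029070 + 0.001163 + 0.250000 + 0.000130 = 0.361076
B_1 = 1 / 0.361076 = 2.7695
Highest B → broadest niche (most generalist): species 2 (B = 3.93).

species 2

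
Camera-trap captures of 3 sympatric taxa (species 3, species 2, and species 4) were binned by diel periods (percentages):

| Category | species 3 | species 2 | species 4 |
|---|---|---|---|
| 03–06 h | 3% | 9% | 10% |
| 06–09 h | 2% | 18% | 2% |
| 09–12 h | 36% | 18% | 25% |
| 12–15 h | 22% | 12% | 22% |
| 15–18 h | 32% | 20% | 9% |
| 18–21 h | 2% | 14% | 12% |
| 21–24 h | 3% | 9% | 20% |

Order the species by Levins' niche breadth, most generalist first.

species 2 > species 4 > species 3

Convert percentages to proportions (divide by 100).
Σp_3ᵢ² = 0.03² + 0.02² + 0.36² + 0.22² + 0.32² + 0.02² + 0.03² = 0.0009 + 0.0004 + 0.1296 + 0.0484 + 0.1024 + 0.0004 + 0.0009 = 0.2830
B_3 = 1 / 0.2830 = 3.5336
Σp_2ᵢ² = 0.09² + 0.18² + 0.18² + 0.12² + 0.20² + 0.14² + 0.09² = 0.0081 + 0.0324 + 0.0324 + 0.0144 + 0.0400 + 0.0196 + 0.0081 = 0.1550
B_2 = 1 / 0.1550 = 6.4516
Σp_4ᵢ² = 0.10² + 0.02² + 0.25² + 0.22² + 0.09² + 0.12² + 0.20² = 0.0100 + 0.0004 + 0.0625 + 0.0484 + 0.0081 + 0.0144 + 0.0400 = 0.1838
B_4 = 1 / 0.1838 = 5.4407
Ranking by B (broadest → narrowest): species 2 (6.45) > species 4 (5.44) > species 3 (3.53)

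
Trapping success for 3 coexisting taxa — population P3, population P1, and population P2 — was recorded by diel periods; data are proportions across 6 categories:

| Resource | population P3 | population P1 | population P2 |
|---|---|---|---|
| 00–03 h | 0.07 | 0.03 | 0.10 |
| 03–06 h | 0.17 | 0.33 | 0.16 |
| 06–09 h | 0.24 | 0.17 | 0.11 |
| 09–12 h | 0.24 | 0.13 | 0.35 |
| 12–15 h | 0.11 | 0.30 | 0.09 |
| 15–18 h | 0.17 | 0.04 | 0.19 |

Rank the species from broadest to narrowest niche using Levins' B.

Σp_P3ᵢ² = 0.07² + 0.17² + 0.24² + 0.24² + 0.11² + 0.17² = 0.0049 + 0.0289 + 0.0576 + 0.0576 + 0.0121 + 0.0289 = 0.1900
B_P3 = 1 / 0.1900 = 5.2632
Σp_P1ᵢ² = 0.03² + 0.33² + 0.17² + 0.13² + 0.30² + 0.04² = 0.0009 + 0.1089 + 0.0289 + 0.0169 + 0.0900 + 0.0016 = 0.2472
B_P1 = 1 / 0.2472 = 4.0453
Σp_P2ᵢ² = 0.10² + 0.16² + 0.11² + 0.35² + 0.09² + 0.19² = 0.0100 + 0.0256 + 0.0121 + 0.1225 + 0.0081 + 0.0361 = 0.2144
B_P2 = 1 / 0.2144 = 4.6642
Ranking by B (broadest → narrowest): population P3 (5.26) > population P2 (4.66) > population P1 (4.05)

population P3 > population P2 > population P1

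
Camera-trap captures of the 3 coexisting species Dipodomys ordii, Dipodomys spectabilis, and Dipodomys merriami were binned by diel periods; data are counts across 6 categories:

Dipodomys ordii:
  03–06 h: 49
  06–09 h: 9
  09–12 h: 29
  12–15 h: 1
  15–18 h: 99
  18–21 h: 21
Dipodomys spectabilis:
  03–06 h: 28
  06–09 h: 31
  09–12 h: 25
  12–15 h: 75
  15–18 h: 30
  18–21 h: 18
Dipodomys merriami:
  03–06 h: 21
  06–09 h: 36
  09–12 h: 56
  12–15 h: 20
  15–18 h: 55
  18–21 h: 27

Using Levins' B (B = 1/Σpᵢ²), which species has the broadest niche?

Proportions for Dipodomys ordii (n=208): 49/208=0.2356, 9/208=0.0433, 29/208=0.1394, 1/208=0.0048, 99/208=0.4760, 21/208=0.1010
Proportions for Dipodomys spectabilis (n=207): 28/207=0.1353, 31/207=0.1498, 25/207=0.1208, 75/207=0.3623, 30/207=0.1449, 18/207=0.0870
Proportions for Dipodomys merriami (n=215): 21/215=0.0977, 36/215=0.1674, 56/215=0.2605, 20/215=0.0930, 55/215=0.2558, 27/215=0.1256
Σp_ordiᵢ² = 0.2356² + 0.0433² + 0.1394² + 0.0048² + 0.4760² + 0.1010² = 0.055507 + 0.001875 + 0.019432 + 0.000023 + 0.226576 + 0.010201 = 0.313614
B_ordi = 1 / 0.313614 = 3.1886
Σp_specᵢ² = 0.1353² + 0.1498² + 0.1208² + 0.3623² + 0.1449² + 0.0870² = 0.018306 + 0.022440 + 0.014593 + 0.131261 + 0.020996 + 0.007569 = 0.215165
B_spec = 1 / 0.215165 = 4.6476
Σp_merrᵢ² = 0.0977² + 0.1674² + 0.2605² + 0.0930² + 0.2558² + 0.1256² = 0.009545 + 0.028023 + 0.067860 + 0.008649 + 0.065434 + 0.015775 = 0.195286
B_merr = 1 / 0.195286 = 5.1207
Highest B → broadest niche (most generalist): Dipodomys merriami (B = 5.12).

Dipodomys merriami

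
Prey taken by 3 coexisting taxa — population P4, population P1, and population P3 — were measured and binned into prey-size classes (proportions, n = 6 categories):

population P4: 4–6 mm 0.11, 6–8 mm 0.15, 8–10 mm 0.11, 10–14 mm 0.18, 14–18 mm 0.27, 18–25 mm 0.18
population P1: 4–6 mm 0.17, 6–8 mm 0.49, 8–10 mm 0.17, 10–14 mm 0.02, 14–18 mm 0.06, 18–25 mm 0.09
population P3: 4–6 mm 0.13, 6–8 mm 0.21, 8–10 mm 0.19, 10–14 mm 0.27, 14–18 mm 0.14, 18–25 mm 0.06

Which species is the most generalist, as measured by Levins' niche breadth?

Σp_P4ᵢ² = 0.11² + 0.15² + 0.11² + 0.18² + 0.27² + 0.18² = 0.0121 + 0.0225 + 0.0121 + 0.0324 + 0.0729 + 0.0324 = 0.1844
B_P4 = 1 / 0.1844 = 5.4230
Σp_P1ᵢ² = 0.17² + 0.49² + 0.17² + 0.02² + 0.06² + 0.09² = 0.0289 + 0.2401 + 0.0289 + 0.0004 + 0.0036 + 0.0081 = 0.3100
B_P1 = 1 / 0.3100 = 3.2258
Σp_P3ᵢ² = 0.13² + 0.21² + 0.19² + 0.27² + 0.14² + 0.06² = 0.0169 + 0.0441 + 0.0361 + 0.0729 + 0.0196 + 0.0036 = 0.1932
B_P3 = 1 / 0.1932 = 5.1760
Highest B → broadest niche (most generalist): population P4 (B = 5.42).

population P4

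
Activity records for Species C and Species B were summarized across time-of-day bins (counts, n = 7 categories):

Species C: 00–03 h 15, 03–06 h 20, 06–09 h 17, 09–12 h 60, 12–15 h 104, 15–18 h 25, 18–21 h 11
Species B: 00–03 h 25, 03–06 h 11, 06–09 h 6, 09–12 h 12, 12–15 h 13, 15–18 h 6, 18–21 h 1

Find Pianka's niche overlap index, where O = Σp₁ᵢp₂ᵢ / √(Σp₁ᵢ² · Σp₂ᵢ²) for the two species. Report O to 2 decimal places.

0.69

Proportions for Species C (n=252): 15/252=0.0595, 20/252=0.0794, 17/252=0.0675, 60/252=0.2381, 104/252=0.4127, 25/252=0.0992, 11/252=0.0437
Proportions for Species B (n=74): 25/74=0.3378, 11/74=0.1486, 6/74=0.0811, 12/74=0.1622, 13/74=0.1757, 6/74=0.0811, 1/74=0.0135
Σ p₁ᵢp₂ᵢ = 0.020099 + 0.011799 + 0.005474 + 0.038620 + 0.072511 + 0.008045 + 0.000590 = 0.157138
Σp_1ᵢ² = 0.0595² + 0.0794² + 0.0675² + 0.2381² + 0.4127² + 0.0992² + 0.0437² = 0.003540 + 0.006304 + 0.004556 + 0.056692 + 0.170321 + 0.009841 + 0.001910 = 0.253164
Σp_2ᵢ² = 0.3378² + 0.1486² + 0.0811² + 0.1622² + 0.1757² + 0.0811² + 0.0135² = 0.114109 + 0.022082 + 0.006577 + 0.026309 + 0.030870 + 0.006577 + 0.000182 = 0.206706
O = 0.157138 / √(0.253164 × 0.206706) = 0.157138 / 0.2287586 = 0.6869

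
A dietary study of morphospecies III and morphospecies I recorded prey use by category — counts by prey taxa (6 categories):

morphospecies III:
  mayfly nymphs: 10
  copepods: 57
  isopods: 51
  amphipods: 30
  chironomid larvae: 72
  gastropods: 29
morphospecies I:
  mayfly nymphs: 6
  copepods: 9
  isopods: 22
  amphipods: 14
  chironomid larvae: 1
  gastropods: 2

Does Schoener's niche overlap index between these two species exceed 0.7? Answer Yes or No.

No

Proportions for morphospecies III (n=249): 10/249=0.0402, 57/249=0.2289, 51/249=0.2048, 30/249=0.1205, 72/249=0.2892, 29/249=0.1165
Proportions for morphospecies I (n=54): 6/54=0.1111, 9/54=0.1667, 22/54=0.4074, 14/54=0.2593, 1/54=0.0185, 2/54=0.0370
Σ|p₁ᵢ − p₂ᵢ| = 0.0709 + 0.0622 + 0.2026 + 0.1388 + 0.2707 + 0.0795 = 0.8247
D = 1 − ½ × 0.8247 = 1 − 0.41235 = 0.58765
D = 0.58765 < 0.7 → No.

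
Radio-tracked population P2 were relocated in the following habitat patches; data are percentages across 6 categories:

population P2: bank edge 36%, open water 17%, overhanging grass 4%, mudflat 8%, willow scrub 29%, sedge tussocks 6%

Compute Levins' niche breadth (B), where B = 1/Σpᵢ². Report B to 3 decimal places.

Convert percentages to proportions (divide by 100).
Σpᵢ² = 0.36² + 0.17² + 0.04² + 0.08² + 0.29² + 0.06² = 0.1296 + 0.0289 + 0.0016 + 0.0064 + 0.0841 + 0.0036 = 0.2542
B = 1 / 0.2542 = 3.93391

3.934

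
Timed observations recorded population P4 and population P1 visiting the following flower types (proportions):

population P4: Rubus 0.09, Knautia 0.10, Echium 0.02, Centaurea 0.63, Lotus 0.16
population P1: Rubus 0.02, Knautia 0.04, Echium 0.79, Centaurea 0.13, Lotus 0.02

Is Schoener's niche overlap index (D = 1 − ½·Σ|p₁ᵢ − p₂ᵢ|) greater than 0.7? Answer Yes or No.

No

Σ|p₁ᵢ − p₂ᵢ| = 0.07 + 0.06 + 0.77 + 0.50 + 0.14 = 1.54
D = 1 − ½ × 1.54 = 1 − 0.770 = 0.2300
D = 0.2300 < 0.7 → No.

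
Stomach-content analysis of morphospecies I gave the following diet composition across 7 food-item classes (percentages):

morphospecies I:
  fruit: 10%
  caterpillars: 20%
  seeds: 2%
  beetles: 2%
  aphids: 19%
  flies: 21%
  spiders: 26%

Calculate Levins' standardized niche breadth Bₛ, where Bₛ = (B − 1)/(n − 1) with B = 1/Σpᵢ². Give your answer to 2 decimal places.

0.67

Convert percentages to proportions (divide by 100).
Σpᵢ² = 0.10² + 0.20² + 0.02² + 0.02² + 0.19² + 0.21² + 0.26² = 0.0100 + 0.0400 + 0.0004 + 0.0004 + 0.0361 + 0.0441 + 0.0676 = 0.1986
B = 1 / 0.1986 = 5.0352
Bₛ = (B − 1)/(n − 1) = (5.0352 − 1)/(7 − 1) = 4.0352/6 = 0.6725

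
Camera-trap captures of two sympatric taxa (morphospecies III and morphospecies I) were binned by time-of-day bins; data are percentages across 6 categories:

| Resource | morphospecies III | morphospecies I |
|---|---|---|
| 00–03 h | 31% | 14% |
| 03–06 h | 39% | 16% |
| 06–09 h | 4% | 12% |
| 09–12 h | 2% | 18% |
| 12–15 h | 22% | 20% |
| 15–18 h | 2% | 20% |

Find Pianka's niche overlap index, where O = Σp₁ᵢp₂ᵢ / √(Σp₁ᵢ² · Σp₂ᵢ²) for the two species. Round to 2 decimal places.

Convert percentages to proportions (divide by 100).
Σ p₁ᵢp₂ᵢ = 0.0434 + 0.0624 + 0.0048 + 0.0036 + 0.0440 + 0.0040 = 0.1622
Σp_1ᵢ² = 0.31² + 0.39² + 0.04² + 0.02² + 0.22² + 0.02² = 0.0961 + 0.1521 + 0.0016 + 0.0004 + 0.0484 + 0.0004 = 0.2990
Σp_2ᵢ² = 0.14² + 0.16² + 0.12² + 0.18² + 0.20² + 0.20² = 0.0196 + 0.0256 + 0.0144 + 0.0324 + 0.0400 + 0.0400 = 0.1720
O = 0.1622 / √(0.2990 × 0.1720) = 0.1622 / 0.22678 = 0.7152

0.72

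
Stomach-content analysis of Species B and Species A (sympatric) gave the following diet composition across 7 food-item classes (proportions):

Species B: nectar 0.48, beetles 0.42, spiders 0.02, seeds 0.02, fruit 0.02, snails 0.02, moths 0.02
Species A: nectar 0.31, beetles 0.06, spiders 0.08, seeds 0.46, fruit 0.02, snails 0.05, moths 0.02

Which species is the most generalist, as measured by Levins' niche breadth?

Σp_Bᵢ² = 0.48² + 0.42² + 0.02² + 0.02² + 0.02² + 0.02² + 0.02² = 0.2304 + 0.1764 + 0.0004 + 0.0004 + 0.0004 + 0.0004 + 0.0004 = 0.4088
B_B = 1 / 0.4088 = 2.4462
Σp_Aᵢ² = 0.31² + 0.06² + 0.08² + 0.46² + 0.02² + 0.05² + 0.02² = 0.0961 + 0.0036 + 0.0064 + 0.2116 + 0.0004 + 0.0025 + 0.0004 = 0.3210
B_A = 1 / 0.3210 = 3.1153
Highest B → broadest niche (most generalist): Species A (B = 3.12).

Species A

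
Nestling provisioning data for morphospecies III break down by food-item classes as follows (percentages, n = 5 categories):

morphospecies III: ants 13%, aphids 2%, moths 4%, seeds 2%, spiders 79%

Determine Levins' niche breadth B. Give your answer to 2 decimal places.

Convert percentages to proportions (divide by 100).
Σpᵢ² = 0.13² + 0.02² + 0.04² + 0.02² + 0.79² = 0.0169 + 0.0004 + 0.0016 + 0.0004 + 0.6241 = 0.6434
B = 1 / 0.6434 = 1.5542

1.55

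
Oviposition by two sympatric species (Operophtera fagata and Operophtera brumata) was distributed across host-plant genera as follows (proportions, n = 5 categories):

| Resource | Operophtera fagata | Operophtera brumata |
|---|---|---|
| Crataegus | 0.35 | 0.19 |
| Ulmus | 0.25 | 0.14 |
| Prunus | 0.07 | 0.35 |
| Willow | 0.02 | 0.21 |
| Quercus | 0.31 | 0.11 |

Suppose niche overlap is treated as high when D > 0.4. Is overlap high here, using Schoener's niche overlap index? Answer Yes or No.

Yes

Σ|p₁ᵢ − p₂ᵢ| = 0.16 + 0.11 + 0.28 + 0.19 + 0.20 = 0.94
D = 1 − ½ × 0.94 = 1 − 0.470 = 0.5300
D = 0.5300 > 0.4 → Yes.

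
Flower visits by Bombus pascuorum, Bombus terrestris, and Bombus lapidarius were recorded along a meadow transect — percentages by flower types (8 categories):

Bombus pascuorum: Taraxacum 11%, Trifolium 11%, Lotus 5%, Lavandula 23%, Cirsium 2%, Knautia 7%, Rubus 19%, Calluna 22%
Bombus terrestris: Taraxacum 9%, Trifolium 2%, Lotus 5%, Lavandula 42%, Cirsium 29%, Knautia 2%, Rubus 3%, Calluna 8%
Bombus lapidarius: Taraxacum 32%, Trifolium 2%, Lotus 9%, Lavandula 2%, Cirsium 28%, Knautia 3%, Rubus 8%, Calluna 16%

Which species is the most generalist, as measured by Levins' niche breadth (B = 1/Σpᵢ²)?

Bombus pascuorum

Convert percentages to proportions (divide by 100).
Σp_pascᵢ² = 0.11² + 0.11² + 0.05² + 0.23² + 0.02² + 0.07² + 0.19² + 0.22² = 0.0121 + 0.0121 + 0.0025 + 0.0529 + 0.0004 + 0.0049 + 0.0361 + 0.0484 = 0.1694
B_pasc = 1 / 0.1694 = 5.9032
Σp_terrᵢ² = 0.09² + 0.02² + 0.05² + 0.42² + 0.29² + 0.02² + 0.03² + 0.08² = 0.0081 + 0.0004 + 0.0025 + 0.1764 + 0.0841 + 0.0004 + 0.0009 + 0.0064 = 0.2792
B_terr = 1 / 0.2792 = 3.5817
Σp_lapiᵢ² = 0.32² + 0.02² + 0.09² + 0.02² + 0.28² + 0.03² + 0.08² + 0.16² = 0.1024 + 0.0004 + 0.0081 + 0.0004 + 0.0784 + 0.0009 + 0.0064 + 0.0256 = 0.2226
B_lapi = 1 / 0.2226 = 4.4924
Highest B → broadest niche (most generalist): Bombus pascuorum (B = 5.90).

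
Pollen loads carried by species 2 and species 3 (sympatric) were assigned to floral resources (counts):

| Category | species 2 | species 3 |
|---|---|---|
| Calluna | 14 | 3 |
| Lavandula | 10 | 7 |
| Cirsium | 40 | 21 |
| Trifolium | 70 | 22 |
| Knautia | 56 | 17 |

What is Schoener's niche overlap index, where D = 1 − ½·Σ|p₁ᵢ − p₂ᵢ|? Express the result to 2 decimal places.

0.86

Proportions for species 2 (n=190): 14/190=0.0737, 10/190=0.0526, 40/190=0.2105, 70/190=0.3684, 56/190=0.2947
Proportions for species 3 (n=70): 3/70=0.0429, 7/70=0.1000, 21/70=0.3000, 22/70=0.3143, 17/70=0.2429
Σ|p₁ᵢ − p₂ᵢ| = 0.0308 + 0.0474 + 0.0895 + 0.0541 + 0.0518 = 0.2736
D = 1 − ½ × 0.2736 = 1 − 0.13680 = 0.86320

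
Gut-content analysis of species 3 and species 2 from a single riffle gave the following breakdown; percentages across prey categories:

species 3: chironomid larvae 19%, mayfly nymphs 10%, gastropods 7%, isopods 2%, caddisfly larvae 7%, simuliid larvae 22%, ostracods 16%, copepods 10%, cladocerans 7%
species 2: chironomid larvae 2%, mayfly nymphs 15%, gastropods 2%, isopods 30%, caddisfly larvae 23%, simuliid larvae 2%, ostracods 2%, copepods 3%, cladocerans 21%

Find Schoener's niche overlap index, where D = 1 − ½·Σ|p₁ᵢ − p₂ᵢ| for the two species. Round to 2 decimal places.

Convert percentages to proportions (divide by 100).
Σ|p₁ᵢ − p₂ᵢ| = 0.17 + 0.05 + 0.05 + 0.28 + 0.16 + 0.20 + 0.14 + 0.07 + 0.14 = 1.26
D = 1 − ½ × 1.26 = 1 − 0.630 = 0.3700

0.37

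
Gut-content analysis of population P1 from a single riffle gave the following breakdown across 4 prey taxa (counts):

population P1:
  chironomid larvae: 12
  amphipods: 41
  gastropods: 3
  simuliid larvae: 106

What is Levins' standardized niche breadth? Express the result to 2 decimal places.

0.34

Proportions for population P1 (n=162): 12/162=0.0741, 41/162=0.2531, 3/162=0.0185, 106/162=0.6543
Σpᵢ² = 0.0741² + 0.2531² + 0.0185² + 0.6543² = 0.005491 + 0.064060 + 0.000342 + 0.428108 = 0.498001
B = 1 / 0.498001 = 2.0080
Bₛ = (B − 1)/(n − 1) = (2.0080 − 1)/(4 − 1) = 1.0080/3 = 0.3360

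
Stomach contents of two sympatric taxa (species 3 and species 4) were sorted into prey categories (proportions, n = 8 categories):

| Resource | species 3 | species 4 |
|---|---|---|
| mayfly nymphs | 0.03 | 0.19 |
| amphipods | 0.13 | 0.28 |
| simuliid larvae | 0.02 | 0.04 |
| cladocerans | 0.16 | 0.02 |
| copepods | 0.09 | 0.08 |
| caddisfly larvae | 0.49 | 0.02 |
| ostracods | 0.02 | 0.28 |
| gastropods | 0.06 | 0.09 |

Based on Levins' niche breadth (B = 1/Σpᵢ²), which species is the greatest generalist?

species 4

Σp_3ᵢ² = 0.03² + 0.13² + 0.02² + 0.16² + 0.09² + 0.49² + 0.02² + 0.06² = 0.0009 + 0.0169 + 0.0004 + 0.0256 + 0.0081 + 0.2401 + 0.0004 + 0.0036 = 0.2960
B_3 = 1 / 0.2960 = 3.3784
Σp_4ᵢ² = 0.19² + 0.28² + 0.04² + 0.02² + 0.08² + 0.02² + 0.28² + 0.09² = 0.0361 + 0.0784 + 0.0016 + 0.0004 + 0.0064 + 0.0004 + 0.0784 + 0.0081 = 0.2098
B_4 = 1 / 0.2098 = 4.7664
Highest B → broadest niche (most generalist): species 4 (B = 4.77).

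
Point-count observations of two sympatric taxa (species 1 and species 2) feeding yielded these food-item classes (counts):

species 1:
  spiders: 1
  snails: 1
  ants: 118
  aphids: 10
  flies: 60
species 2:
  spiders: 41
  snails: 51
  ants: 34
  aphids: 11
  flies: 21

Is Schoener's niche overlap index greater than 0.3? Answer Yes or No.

Proportions for species 1 (n=190): 1/190=0.0053, 1/190=0.0053, 118/190=0.6211, 10/190=0.0526, 60/190=0.3158
Proportions for species 2 (n=158): 41/158=0.2595, 51/158=0.3228, 34/158=0.2152, 11/158=0.0696, 21/158=0.1329
Σ|p₁ᵢ − p₂ᵢ| = 0.2542 + 0.3175 + 0.4059 + 0.0170 + 0.1829 = 1.1775
D = 1 − ½ × 1.1775 = 1 − 0.58875 = 0.41125
D = 0.41125 > 0.3 → Yes.

Yes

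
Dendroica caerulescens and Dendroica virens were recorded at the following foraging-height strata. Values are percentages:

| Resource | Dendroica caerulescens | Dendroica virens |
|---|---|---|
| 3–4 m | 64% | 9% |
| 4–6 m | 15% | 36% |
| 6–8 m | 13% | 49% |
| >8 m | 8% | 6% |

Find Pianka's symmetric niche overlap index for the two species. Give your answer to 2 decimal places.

Convert percentages to proportions (divide by 100).
Σ p₁ᵢp₂ᵢ = 0.0576 + 0.0540 + 0.0637 + 0.0048 = 0.1801
Σp_1ᵢ² = 0.64² + 0.15² + 0.13² + 0.08² = 0.4096 + 0.0225 + 0.0169 + 0.0064 = 0.4554
Σp_2ᵢ² = 0.09² + 0.36² + 0.49² + 0.06² = 0.0081 + 0.1296 + 0.2401 + 0.0036 = 0.3814
O = 0.1801 / √(0.4554 × 0.3814) = 0.1801 / 0.41676 = 0.4321

0.43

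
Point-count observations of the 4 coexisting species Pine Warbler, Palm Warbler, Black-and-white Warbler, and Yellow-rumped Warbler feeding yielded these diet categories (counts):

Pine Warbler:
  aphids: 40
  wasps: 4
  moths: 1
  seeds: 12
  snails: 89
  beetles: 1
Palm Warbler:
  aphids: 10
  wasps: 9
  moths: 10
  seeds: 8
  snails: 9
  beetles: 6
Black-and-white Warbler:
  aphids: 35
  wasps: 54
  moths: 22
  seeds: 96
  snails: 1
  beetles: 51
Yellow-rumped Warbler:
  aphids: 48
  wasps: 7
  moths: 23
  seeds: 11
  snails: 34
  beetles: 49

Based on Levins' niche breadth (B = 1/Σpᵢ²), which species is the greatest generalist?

Proportions for Pine Warbler (n=147): 40/147=0.2721, 4/147=0.0272, 1/147=0.0068, 12/147=0.0816, 89/147=0.6054, 1/147=0.0068
Proportions for Palm Warbler (n=52): 10/52=0.1923, 9/52=0.1731, 10/52=0.1923, 8/52=0.1538, 9/52=0.1731, 6/52=0.1154
Proportions for Black-and-white Warbler (n=259): 35/259=0.1351, 54/259=0.2085, 22/259=0.0849, 96/259=0.3707, 1/259=0.0039, 51/259=0.1969
Proportions for Yellow-rumped Warbler (n=172): 48/172=0.2791, 7/172=0.0407, 23/172=0.1337, 11/172=0.0640, 34/172=0.1977, 49/172=0.2849
Σp_Pineᵢ² = 0.2721² + 0.0272² + 0.0068² + 0.0816² + 0.6054² + 0.0068² = 0.074038 + 0.000740 + 0.000046 + 0.006659 + 0.366509 + 0.000046 = 0.448038
B_Pine = 1 / 0.448038 = 2.2320
Σp_Palmᵢ² = 0.1923² + 0.1731² + 0.1923² + 0.1538² + 0.1731² + 0.1154² = 0.036979 + 0.029964 + 0.036979 + 0.023654 + 0.029964 + 0.013317 = 0.170857
B_Palm = 1 / 0.170857 = 5.8528
Σp_Blacᵢ² = 0.1351² + 0.2085² + 0.0849² + 0.3707² + 0.0039² + 0.1969² = 0.018252 + 0.043472 + 0.007208 + 0.137418 + 0.000015 + 0.038770 = 0.245135
B_Blac = 1 / 0.245135 = 4.0794
Σp_Yellᵢ² = 0.2791² + 0.0407² + 0.1337² + 0.0640² + 0.1977² + 0.2849² = 0.077897 + 0.001656 + 0.017876 + 0.004096 + 0.039085 + 0.081168 = 0.221778
B_Yell = 1 / 0.221778 = 4.5090
Highest B → broadest niche (most generalist): Palm Warbler (B = 5.85).

Palm Warbler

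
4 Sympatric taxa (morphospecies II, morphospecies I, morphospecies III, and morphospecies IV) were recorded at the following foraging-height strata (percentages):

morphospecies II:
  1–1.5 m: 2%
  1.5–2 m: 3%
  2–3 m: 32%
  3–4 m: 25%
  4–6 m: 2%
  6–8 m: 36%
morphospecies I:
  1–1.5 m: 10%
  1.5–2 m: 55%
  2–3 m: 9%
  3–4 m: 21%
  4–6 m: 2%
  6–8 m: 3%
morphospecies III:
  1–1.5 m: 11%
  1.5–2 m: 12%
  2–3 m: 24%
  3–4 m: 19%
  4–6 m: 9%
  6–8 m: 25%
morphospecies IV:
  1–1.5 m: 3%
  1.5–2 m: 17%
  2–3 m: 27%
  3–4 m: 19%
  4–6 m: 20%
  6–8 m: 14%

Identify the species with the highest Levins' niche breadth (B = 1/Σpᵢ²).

Convert percentages to proportions (divide by 100).
Σp_IIᵢ² = 0.02² + 0.03² + 0.32² + 0.25² + 0.02² + 0.36² = 0.0004 + 0.0009 + 0.1024 + 0.0625 + 0.0004 + 0.1296 = 0.2962
B_II = 1 / 0.2962 = 3.3761
Σp_Iᵢ² = 0.10² + 0.55² + 0.09² + 0.21² + 0.02² + 0.03² = 0.0100 + 0.3025 + 0.0081 + 0.0441 + 0.0004 + 0.0009 = 0.3660
B_I = 1 / 0.3660 = 2.7322
Σp_IIIᵢ² = 0.11² + 0.12² + 0.24² + 0.19² + 0.09² + 0.25² = 0.0121 + 0.0144 + 0.0576 + 0.0361 + 0.0081 + 0.0625 = 0.1908
B_III = 1 / 0.1908 = 5.2411
Σp_IVᵢ² = 0.03² + 0.17² + 0.27² + 0.19² + 0.20² + 0.14² = 0.0009 + 0.0289 + 0.0729 + 0.0361 + 0.0400 + 0.0196 = 0.1984
B_IV = 1 / 0.1984 = 5.0403
Highest B → broadest niche (most generalist): morphospecies III (B = 5.24).

morphospecies III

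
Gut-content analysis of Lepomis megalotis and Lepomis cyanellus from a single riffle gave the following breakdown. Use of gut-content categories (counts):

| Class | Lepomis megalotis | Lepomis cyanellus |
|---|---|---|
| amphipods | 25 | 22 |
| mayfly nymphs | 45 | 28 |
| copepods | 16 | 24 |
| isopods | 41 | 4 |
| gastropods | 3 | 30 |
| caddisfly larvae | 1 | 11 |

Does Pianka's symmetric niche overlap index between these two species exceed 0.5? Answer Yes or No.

Yes

Proportions for Lepomis megalotis (n=131): 25/131=0.1908, 45/131=0.3435, 16/131=0.1221, 41/131=0.3130, 3/131=0.0229, 1/131=0.0076
Proportions for Lepomis cyanellus (n=119): 22/119=0.1849, 28/119=0.2353, 24/119=0.2017, 4/119=0.0336, 30/119=0.2521, 11/119=0.0924
Σ p₁ᵢp₂ᵢ = 0.035279 + 0.080826 + 0.024628 + 0.010517 + 0.005773 + 0.000702 = 0.157725
Σp_1ᵢ² = 0.1908² + 0.3435² + 0.1221² + 0.3130² + 0.0229² + 0.0076² = 0.036405 + 0.117992 + 0.014908 + 0.097969 + 0.000524 + 0.000058 = 0.267856
Σp_2ᵢ² = 0.1849² + 0.2353² + 0.2017² + 0.0336² + 0.2521² + 0.0924² = 0.034188 + 0.055366 + 0.040683 + 0.001129 + 0.063554 + 0.008538 = 0.203458
O = 0.157725 / √(0.267856 × 0.203458) = 0.157725 / 0.2334469 = 0.6756
O = 0.6756 > 0.5 → Yes.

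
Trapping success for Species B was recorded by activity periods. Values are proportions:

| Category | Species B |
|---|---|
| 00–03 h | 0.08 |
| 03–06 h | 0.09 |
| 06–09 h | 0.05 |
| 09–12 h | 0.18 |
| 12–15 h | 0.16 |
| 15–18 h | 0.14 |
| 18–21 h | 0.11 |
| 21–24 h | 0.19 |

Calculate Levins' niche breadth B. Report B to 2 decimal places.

7.00

Σpᵢ² = 0.08² + 0.09² + 0.05² + 0.18² + 0.16² + 0.14² + 0.11² + 0.19² = 0.0064 + 0.0081 + 0.0025 + 0.0324 + 0.0256 + 0.0196 + 0.0121 + 0.0361 = 0.1428
B = 1 / 0.1428 = 7.0028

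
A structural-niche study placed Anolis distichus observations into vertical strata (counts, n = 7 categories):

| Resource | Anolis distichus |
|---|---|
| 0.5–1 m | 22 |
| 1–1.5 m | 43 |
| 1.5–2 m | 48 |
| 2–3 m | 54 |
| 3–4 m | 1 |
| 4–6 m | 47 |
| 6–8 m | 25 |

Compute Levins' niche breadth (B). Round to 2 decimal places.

5.54

Proportions for Anolis distichus (n=240): 22/240=0.0917, 43/240=0.1792, 48/240=0.2000, 54/240=0.2250, 1/240=0.0042, 47/240=0.1958, 25/240=0.1042
Σpᵢ² = 0.0917² + 0.1792² + 0.2000² + 0.2250² + 0.0042² + 0.1958² + 0.1042² = 0.008409 + 0.032113 + 0.040000 + 0.050625 + 0.000018 + 0.038338 + 0.010858 = 0.180361
B = 1 / 0.180361 = 5.5444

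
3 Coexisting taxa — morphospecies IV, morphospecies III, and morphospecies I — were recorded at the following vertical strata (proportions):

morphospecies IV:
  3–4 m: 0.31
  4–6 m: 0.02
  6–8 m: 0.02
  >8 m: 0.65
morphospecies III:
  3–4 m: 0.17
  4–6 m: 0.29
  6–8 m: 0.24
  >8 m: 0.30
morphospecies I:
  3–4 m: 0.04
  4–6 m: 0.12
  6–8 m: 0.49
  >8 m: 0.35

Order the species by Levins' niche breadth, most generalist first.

Σp_IVᵢ² = 0.31² + 0.02² + 0.02² + 0.65² = 0.0961 + 0.0004 + 0.0004 + 0.4225 = 0.5194
B_IV = 1 / 0.5194 = 1.9253
Σp_IIIᵢ² = 0.17² + 0.29² + 0.24² + 0.30² = 0.0289 + 0.0841 + 0.0576 + 0.0900 = 0.2606
B_III = 1 / 0.2606 = 3.8373
Σp_Iᵢ² = 0.04² + 0.12² + 0.49² + 0.35² = 0.0016 + 0.0144 + 0.2401 + 0.1225 = 0.3786
B_I = 1 / 0.3786 = 2.6413
Ranking by B (broadest → narrowest): morphospecies III (3.84) > morphospecies I (2.64) > morphospecies IV (1.93)

morphospecies III > morphospecies I > morphospecies IV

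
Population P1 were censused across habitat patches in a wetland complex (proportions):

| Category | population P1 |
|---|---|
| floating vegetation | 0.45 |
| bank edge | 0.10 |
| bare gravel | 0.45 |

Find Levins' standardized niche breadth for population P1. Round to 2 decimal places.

Σpᵢ² = 0.45² + 0.10² + 0.45² = 0.2025 + 0.0100 + 0.2025 = 0.4150
B = 1 / 0.4150 = 2.4096
Bₛ = (B − 1)/(n − 1) = (2.4096 − 1)/(3 − 1) = 1.4096/2 = 0.7048

0.70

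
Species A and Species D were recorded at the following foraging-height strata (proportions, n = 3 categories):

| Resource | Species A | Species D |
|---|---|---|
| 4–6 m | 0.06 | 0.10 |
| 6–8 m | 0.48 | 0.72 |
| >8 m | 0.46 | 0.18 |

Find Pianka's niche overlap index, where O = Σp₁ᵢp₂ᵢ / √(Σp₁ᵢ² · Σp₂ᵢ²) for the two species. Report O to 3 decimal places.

0.869

Σ p₁ᵢp₂ᵢ = 0.0060 + 0.3456 + 0.0828 = 0.4344
Σp_1ᵢ² = 0.06² + 0.48² + 0.46² = 0.0036 + 0.2304 + 0.2116 = 0.4456
Σp_2ᵢ² = 0.10² + 0.72² + 0.18² = 0.0100 + 0.5184 + 0.0324 = 0.5608
O = 0.4344 / √(0.4456 × 0.5608) = 0.4344 / 0.499892 = 0.86899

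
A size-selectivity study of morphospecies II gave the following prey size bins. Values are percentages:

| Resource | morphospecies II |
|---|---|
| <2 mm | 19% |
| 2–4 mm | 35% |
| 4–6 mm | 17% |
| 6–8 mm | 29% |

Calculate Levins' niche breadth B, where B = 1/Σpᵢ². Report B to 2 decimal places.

3.68

Convert percentages to proportions (divide by 100).
Σpᵢ² = 0.19² + 0.35² + 0.17² + 0.29² = 0.0361 + 0.1225 + 0.0289 + 0.0841 = 0.2716
B = 1 / 0.2716 = 3.6819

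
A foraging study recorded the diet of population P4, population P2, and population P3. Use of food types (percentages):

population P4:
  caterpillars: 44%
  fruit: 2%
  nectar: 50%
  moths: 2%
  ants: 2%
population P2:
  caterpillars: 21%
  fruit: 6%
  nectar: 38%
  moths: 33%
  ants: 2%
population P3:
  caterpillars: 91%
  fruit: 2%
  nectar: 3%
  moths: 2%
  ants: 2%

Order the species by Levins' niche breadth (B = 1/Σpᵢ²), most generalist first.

population P2 > population P4 > population P3

Convert percentages to proportions (divide by 100).
Σp_P4ᵢ² = 0.44² + 0.02² + 0.50² + 0.02² + 0.02² = 0.1936 + 0.0004 + 0.2500 + 0.0004 + 0.0004 = 0.4448
B_P4 = 1 / 0.4448 = 2.2482
Σp_P2ᵢ² = 0.21² + 0.06² + 0.38² + 0.33² + 0.02² = 0.0441 + 0.0036 + 0.1444 + 0.1089 + 0.0004 = 0.3014
B_P2 = 1 / 0.3014 = 3.3179
Σp_P3ᵢ² = 0.91² + 0.02² + 0.03² + 0.02² + 0.02² = 0.8281 + 0.0004 + 0.0009 + 0.0004 + 0.0004 = 0.8302
B_P3 = 1 / 0.8302 = 1.2045
Ranking by B (broadest → narrowest): population P2 (3.32) > population P4 (2.25) > population P3 (1.20)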